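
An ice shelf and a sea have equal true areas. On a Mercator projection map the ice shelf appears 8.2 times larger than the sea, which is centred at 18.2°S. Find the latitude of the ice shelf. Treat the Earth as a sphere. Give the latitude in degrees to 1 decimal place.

Mercator areal scale is sec²φ, so apparent-area ratio = sec²φ₁ / sec²φ₂ = cos²φ₂ / cos²φ₁.
cos²φ₂ / cos²φ₁ = 8.2  ⇒  cos φ₁ = cos 18.2° / √8.2 = 0.9500/2.864 = 0.3317.
φ₁ = arccos(0.3317) ≈ 70.6°.

70.6°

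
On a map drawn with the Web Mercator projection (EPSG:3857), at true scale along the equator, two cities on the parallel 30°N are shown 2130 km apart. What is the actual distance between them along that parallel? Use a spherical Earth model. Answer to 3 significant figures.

1840 km

The Mercator projection is conformal; its linear scale factor is the same in every direction and equals sec φ = 1/cos φ.
Along the parallel at 30°, map distances are exaggerated by k = sec 30° = 1.155.
True distance = 2130 / 1.155 = 2130 × cos 30° ≈ 1840 km.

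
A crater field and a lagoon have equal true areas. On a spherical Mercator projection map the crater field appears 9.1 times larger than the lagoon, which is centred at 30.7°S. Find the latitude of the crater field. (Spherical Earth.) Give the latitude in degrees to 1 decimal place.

Mercator areal scale is sec²φ, so apparent-area ratio = sec²φ₁ / sec²φ₂ = cos²φ₂ / cos²φ₁.
cos²φ₂ / cos²φ₁ = 9.1  ⇒  cos φ₁ = cos 30.7° / √9.1 = 0.8599/3.017 = 0.2850.
φ₁ = arccos(0.2850) ≈ 73.4°.

73.4°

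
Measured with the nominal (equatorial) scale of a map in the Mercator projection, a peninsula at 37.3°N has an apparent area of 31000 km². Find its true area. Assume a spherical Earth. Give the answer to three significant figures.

19600 km²

Mercator is conformal, so the point scale is isotropic: h = k = sec φ = 1/cos φ.
Areal scale = k² = sec²φ = 1/cos²(37.3°) = 1/0.7955² = 1.580.
True area = apparent / (areal scale) = 31000 / 1.580 ≈ 19600 km².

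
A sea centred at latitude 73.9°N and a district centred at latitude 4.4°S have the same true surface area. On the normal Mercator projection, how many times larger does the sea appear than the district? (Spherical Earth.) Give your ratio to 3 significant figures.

12.9

Mercator is conformal with k = sec φ, so areal scale = k² = sec²φ.
At 73.9°: sec²(73.9°) = 1/0.2773² = 13.00.
At 4.4°: sec²(4.4°) = 1/0.9971² = 1.006.
Ratio = 13.00/1.006 = cos²(4.4°)/cos²(73.9°) ≈ 12.9.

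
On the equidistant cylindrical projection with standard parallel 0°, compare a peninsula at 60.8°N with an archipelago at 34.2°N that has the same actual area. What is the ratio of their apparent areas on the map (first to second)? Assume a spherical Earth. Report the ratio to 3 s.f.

Plate carrée maps x = Rλ, y = Rφ. The meridian scale is h = 1 and the parallel scale is k = 1/cos φ = sec φ.
Areal scale at 60.8°: h·k = 1.000 × 2.050 = 2.050.
Areal scale at 34.2°: h·k = 1.000 × 1.209 = 1.209.
Ratio = 2.050/1.209 ≈ 1.70.

1.70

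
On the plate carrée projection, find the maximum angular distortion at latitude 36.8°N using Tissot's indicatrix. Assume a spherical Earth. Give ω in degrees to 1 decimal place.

Plate carrée maps x = Rλ, y = Rφ. The meridian scale is h = 1 and the parallel scale is k = 1/cos φ = sec φ.
At 36.8°: h = 1.000, k = 1.249; principal scales a = 1.249, b = 1.000.
sin(ω/2) = (a − b)/(a + b) = 0.2489/2.249 = 0.1107, so ω = 2 arcsin(0.1107) ≈ 12.7°.

12.7°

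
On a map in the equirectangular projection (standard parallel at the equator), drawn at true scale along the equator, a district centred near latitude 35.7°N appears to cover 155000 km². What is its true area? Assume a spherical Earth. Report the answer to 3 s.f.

126000 km²

In the plate carrée (x = Rλ, y = Rφ), meridians are true-scale (h = 1) and parallels are stretched by k = sec φ.
Areal scale = h·k = 1 × sec φ; at 35.7°, h = 1.000, k = 1.231, so h·k = 1.231.
True area = apparent / (areal scale) = 155000 / 1.231 ≈ 126000 km².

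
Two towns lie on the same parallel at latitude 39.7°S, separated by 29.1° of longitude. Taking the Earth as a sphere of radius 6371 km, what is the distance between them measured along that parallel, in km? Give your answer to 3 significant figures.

2490 km

Arc length along a parallel = R cos φ · Δλ (with Δλ in radians).
= 6371 × cos 39.7° × (29.1° × π/180) = 6371 × 0.7694 × 0.5079 ≈ 2490 km.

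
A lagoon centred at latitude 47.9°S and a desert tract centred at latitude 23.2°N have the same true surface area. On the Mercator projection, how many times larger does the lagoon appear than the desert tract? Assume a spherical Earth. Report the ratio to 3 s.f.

1.88

On Mercator, area is exaggerated by sec²φ = 1/cos²φ.
At 47.9°: sec²(47.9°) = 1/0.6704² = 2.225.
At 23.2°: sec²(23.2°) = 1/0.9191² = 1.184.
Ratio = 2.225/1.184 = cos²(23.2°)/cos²(47.9°) ≈ 1.88.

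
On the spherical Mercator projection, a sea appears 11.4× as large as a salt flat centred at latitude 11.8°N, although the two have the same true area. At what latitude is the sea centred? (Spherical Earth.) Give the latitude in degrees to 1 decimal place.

73.1°

Mercator areal scale is sec²φ, so apparent-area ratio = sec²φ₁ / sec²φ₂ = cos²φ₂ / cos²φ₁.
cos²φ₂ / cos²φ₁ = 11.4  ⇒  cos φ₁ = cos 11.8° / √11.4 = 0.9789/3.376 = 0.2899.
φ₁ = arccos(0.2899) ≈ 73.1°.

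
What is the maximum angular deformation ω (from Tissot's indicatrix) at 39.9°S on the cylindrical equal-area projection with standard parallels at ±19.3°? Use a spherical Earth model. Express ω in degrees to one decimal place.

23.6°

Cylindrical equal-area (φ₀ = 19.3°): h = cos φ / cos 19.3° along meridians, k = cos 19.3° / cos φ along parallels; h·k = 1.
At 39.9°: h = 0.8128, k = 1.230; principal scales a = 1.230, b = 0.8128.
sin(ω/2) = (a − b)/(a + b) = 0.4174/2.043 = 0.2043, so ω = 2 arcsin(0.2043) ≈ 23.6°.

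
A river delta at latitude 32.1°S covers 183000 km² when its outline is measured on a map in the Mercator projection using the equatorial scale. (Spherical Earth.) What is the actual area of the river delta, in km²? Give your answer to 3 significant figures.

131000 km²

Mercator is conformal, so the point scale is isotropic: h = k = sec φ = 1/cos φ.
Areal scale = k² = sec²φ = 1/cos²(32.1°) = 1/0.8471² = 1.394.
True area = apparent / (areal scale) = 183000 / 1.394 ≈ 131000 km².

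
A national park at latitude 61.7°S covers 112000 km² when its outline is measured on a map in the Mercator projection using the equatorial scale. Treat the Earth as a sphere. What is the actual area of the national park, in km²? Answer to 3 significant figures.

For Mercator, h = k = sec φ (a conformal cylindrical projection has a single point scale, 1/cos φ).
Areal scale = k² = sec²φ = 1/cos²(61.7°) = 1/0.4741² = 4.449.
True area = apparent / (areal scale) = 112000 / 4.449 ≈ 25200 km².

25200 km²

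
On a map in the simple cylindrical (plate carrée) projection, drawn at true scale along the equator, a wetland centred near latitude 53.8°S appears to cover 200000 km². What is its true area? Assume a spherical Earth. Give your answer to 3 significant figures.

118000 km²

Plate carrée maps x = Rλ, y = Rφ. The meridian scale is h = 1 and the parallel scale is k = 1/cos φ = sec φ.
Areal scale = h·k = 1 × sec φ; at 53.8°, h = 1.000, k = 1.693, so h·k = 1.693.
True area = apparent / (areal scale) = 200000 / 1.693 ≈ 118000 km².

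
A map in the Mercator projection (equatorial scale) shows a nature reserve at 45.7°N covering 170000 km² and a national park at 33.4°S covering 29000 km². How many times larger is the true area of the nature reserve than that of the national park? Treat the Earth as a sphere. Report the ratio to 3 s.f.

4.10

On Mercator the areal scale is sec²φ, so true area = apparent × cos²φ.
True area of nature reserve: 170000 × cos²(45.7°) = 170000 × 0.4878 = 82920 km².
True area of national park: 29000 × cos²(33.4°) = 29000 × 0.6970 = 20210 km².
Ratio = 82920 / 20210 ≈ 4.10.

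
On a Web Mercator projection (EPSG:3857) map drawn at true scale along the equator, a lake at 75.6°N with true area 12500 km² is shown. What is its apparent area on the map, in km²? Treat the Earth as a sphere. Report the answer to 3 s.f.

202000 km²

The Mercator projection is conformal; its linear scale factor is the same in every direction and equals sec φ = 1/cos φ.
Areal scale = k² = sec²φ = 1/cos²(75.6°) = 1/0.2487² = 16.17.
Apparent area = 12500 × 16.17 ≈ 202000 km².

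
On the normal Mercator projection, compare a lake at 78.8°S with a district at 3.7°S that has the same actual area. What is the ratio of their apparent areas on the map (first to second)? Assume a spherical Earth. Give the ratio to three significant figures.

On Mercator, area is exaggerated by sec²φ = 1/cos²φ.
At 78.8°: sec²(78.8°) = 1/0.1942² = 26.51.
At 3.7°: sec²(3.7°) = 1/0.9979² = 1.004.
Ratio = 26.51/1.004 = cos²(3.7°)/cos²(78.8°) ≈ 26.4.

26.4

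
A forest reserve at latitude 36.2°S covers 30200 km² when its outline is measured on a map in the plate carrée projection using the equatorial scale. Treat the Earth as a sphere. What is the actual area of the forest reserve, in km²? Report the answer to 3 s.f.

24400 km²

For the equirectangular projection with φ₀ = 0 (plate carrée), h = 1 along meridians and k = sec φ along parallels.
Areal scale = h·k = 1 × sec φ; at 36.2°, h = 1.000, k = 1.239, so h·k = 1.239.
True area = apparent / (areal scale) = 30200 / 1.239 ≈ 24400 km².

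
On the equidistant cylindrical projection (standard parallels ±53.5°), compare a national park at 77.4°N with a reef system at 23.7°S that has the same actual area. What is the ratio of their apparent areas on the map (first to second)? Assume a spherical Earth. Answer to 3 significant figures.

4.20

The equidistant cylindrical projection with φ₀ = 53.5° has h = 1 (meridians true) and k = cos φ₀ / cos φ along parallels.
Areal scale at 77.4°: h·k = 1.000 × 2.727 = 2.727.
Areal scale at 23.7°: h·k = 1.000 × 0.6496 = 0.6496.
Ratio = 2.727/0.6496 ≈ 4.20.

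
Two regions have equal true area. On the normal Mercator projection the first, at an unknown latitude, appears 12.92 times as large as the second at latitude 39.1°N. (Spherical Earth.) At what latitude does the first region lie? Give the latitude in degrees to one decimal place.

On Mercator, (apparent₁)/(apparent₂) = sec²φ₁ / sec²φ₂ when true areas are equal.
cos²φ₂ / cos²φ₁ = 12.92  ⇒  cos φ₁ = cos 39.1° / √12.92 = 0.7760/3.594 = 0.2159.
φ₁ = arccos(0.2159) ≈ 77.5°.

77.5°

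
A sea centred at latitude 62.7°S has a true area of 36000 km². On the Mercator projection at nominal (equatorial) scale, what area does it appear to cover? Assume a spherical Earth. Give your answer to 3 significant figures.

Mercator is conformal, so the point scale is isotropic: h = k = sec φ = 1/cos φ.
Areal scale = k² = sec²φ = 1/cos²(62.7°) = 1/0.4586² = 4.754.
Apparent area = 36000 × 4.754 ≈ 171000 km².

171000 km²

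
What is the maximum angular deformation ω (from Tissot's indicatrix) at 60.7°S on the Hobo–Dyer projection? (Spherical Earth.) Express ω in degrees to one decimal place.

The Hobo–Dyer projection is cylindrical equal-area with φ₀ = 37.5°. A cylindrical equal-area projection with standard parallel φ₀ has meridian scale h = cos φ / cos φ₀ and parallel scale k = cos φ₀ / cos φ (so areas are preserved, h·k = 1).
At 60.7°: h = 0.6169, k = 1.621; principal scales a = 1.621, b = 0.6169.
sin(ω/2) = (a − b)/(a + b) = 1.004/2.238 = 0.4487, so ω = 2 arcsin(0.4487) ≈ 53.3°.

53.3°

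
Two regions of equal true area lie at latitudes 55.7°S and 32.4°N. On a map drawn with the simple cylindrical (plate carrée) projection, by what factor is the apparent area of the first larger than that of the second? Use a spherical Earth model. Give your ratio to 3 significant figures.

Plate carrée maps x = Rλ, y = Rφ. The meridian scale is h = 1 and the parallel scale is k = 1/cos φ = sec φ.
Areal scale at 55.7°: h·k = 1.000 × 1.775 = 1.775.
Areal scale at 32.4°: h·k = 1.000 × 1.184 = 1.184.
Ratio = 1.775/1.184 ≈ 1.50.

1.50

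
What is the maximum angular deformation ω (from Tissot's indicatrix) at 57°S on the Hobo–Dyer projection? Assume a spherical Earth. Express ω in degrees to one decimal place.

Hobo–Dyer is a cylindrical equal-area projection with standard parallels at ±37.5°. For cylindrical equal-area with standard parallel φ₀, h = cos φ / cos φ₀ and k = cos φ₀ / cos φ, so h·k = 1.
At 57°: h = 0.6865, k = 1.457; principal scales a = 1.457, b = 0.6865.
sin(ω/2) = (a − b)/(a + b) = 0.7702/2.143 = 0.3594, so ω = 2 arcsin(0.3594) ≈ 42.1°.

42.1°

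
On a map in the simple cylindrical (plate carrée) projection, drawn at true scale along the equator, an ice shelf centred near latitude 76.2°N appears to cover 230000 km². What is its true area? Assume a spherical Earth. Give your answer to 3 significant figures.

In the plate carrée (x = Rλ, y = Rφ), meridians are true-scale (h = 1) and parallels are stretched by k = sec φ.
Areal scale = h·k = 1 × sec φ; at 76.2°, h = 1.000, k = 4.192, so h·k = 4.192.
True area = apparent / (areal scale) = 230000 / 4.192 ≈ 54900 km².

54900 km²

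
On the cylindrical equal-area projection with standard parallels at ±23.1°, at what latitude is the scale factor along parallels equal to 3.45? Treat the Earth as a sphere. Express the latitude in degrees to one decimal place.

A cylindrical equal-area projection with standard parallel φ₀ has meridian scale h = cos φ / cos φ₀ and parallel scale k = cos φ₀ / cos φ (so areas are preserved, h·k = 1).
k = cos φ₀ / cos φ = 3.45  ⇒  cos φ = cos 23.1° / 3.45 = 0.2666.
φ = arccos(0.2666) ≈ 74.5°.

74.5°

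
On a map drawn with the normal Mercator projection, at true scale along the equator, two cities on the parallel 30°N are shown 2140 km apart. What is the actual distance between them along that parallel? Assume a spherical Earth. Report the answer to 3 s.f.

Mercator is conformal, so the point scale is isotropic: h = k = sec φ = 1/cos φ.
Along the parallel at 30°, map distances are exaggerated by k = sec 30° = 1.155.
True distance = 2140 / 1.155 = 2140 × cos 30° ≈ 1850 km.

1850 km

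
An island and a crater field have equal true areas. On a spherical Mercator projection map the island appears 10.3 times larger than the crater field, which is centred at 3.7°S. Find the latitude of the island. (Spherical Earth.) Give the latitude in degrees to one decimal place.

For equal true areas on Mercator, apparent areas scale as sec²φ, so the ratio is cos²φ₂ / cos²φ₁.
cos²φ₂ / cos²φ₁ = 10.3  ⇒  cos φ₁ = cos 3.7° / √10.3 = 0.9979/3.209 = 0.3109.
φ₁ = arccos(0.3109) ≈ 71.9°.

71.9°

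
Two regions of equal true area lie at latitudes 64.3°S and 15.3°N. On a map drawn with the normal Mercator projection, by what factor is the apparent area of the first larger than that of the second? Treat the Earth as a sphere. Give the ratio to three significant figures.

Mercator is conformal with k = sec φ, so areal scale = k² = sec²φ.
At 64.3°: sec²(64.3°) = 1/0.4337² = 5.317.
At 15.3°: sec²(15.3°) = 1/0.9646² = 1.075.
Ratio = 5.317/1.075 = cos²(15.3°)/cos²(64.3°) ≈ 4.95.

4.95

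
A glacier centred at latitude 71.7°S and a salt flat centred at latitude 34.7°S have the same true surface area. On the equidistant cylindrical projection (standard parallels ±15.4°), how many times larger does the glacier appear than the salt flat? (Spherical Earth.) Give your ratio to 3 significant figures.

2.62

With standard parallel φ₀ = 15.4°, the equirectangular projection gives x = Rλ cos φ₀, y = Rφ, so h = 1 and k = cos 15.4° / cos φ.
Areal scale at 71.7°: h·k = 1.000 × 3.070 = 3.070.
Areal scale at 34.7°: h·k = 1.000 × 1.173 = 1.173.
Ratio = 3.070/1.173 ≈ 2.62.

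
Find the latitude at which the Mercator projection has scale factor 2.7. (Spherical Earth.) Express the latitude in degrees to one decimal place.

68.3°

Mercator scale is k = sec φ = 1/cos φ.
1/cos φ = 2.7  ⇒  cos φ = 0.3704  ⇒  φ = arccos(0.3704) ≈ 68.3°.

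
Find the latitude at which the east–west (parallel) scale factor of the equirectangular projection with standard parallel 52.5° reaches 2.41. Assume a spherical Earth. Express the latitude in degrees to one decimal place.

75.4°

The equidistant cylindrical projection with φ₀ = 52.5° has h = 1 (meridians true) and k = cos φ₀ / cos φ along parallels.
k = cos φ₀ / cos φ = 2.41  ⇒  cos φ = cos 52.5° / 2.41 = 0.2526.
φ = arccos(0.2526) ≈ 75.4°.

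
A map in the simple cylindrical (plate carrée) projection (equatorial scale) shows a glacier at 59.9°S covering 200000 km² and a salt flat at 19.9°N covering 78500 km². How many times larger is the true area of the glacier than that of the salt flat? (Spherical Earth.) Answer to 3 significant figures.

Plate carrée has h = 1 and k = sec φ, giving areal scale sec φ; true area = (apparent area) · cos φ.
True area of glacier: 200000 × cos(59.9°) = 200000 × 0.5015 = 100300 km².
True area of salt flat: 78500 × cos(19.9°) = 78500 × 0.9403 = 73810 km².
Ratio = 100300 / 73810 ≈ 1.36.

1.36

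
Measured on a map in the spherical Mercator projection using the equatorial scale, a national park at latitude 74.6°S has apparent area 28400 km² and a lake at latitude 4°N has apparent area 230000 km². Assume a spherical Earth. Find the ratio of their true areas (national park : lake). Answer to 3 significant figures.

0.00875

Mercator's areal exaggeration is sec²φ; hence true area = (apparent area) · cos²φ.
True area of national park: 28400 × cos²(74.6°) = 28400 × 0.07052 = 2003 km².
True area of lake: 230000 × cos²(4°) = 230000 × 0.9951 = 228900 km².
Ratio = 2003 / 228900 ≈ 0.00875.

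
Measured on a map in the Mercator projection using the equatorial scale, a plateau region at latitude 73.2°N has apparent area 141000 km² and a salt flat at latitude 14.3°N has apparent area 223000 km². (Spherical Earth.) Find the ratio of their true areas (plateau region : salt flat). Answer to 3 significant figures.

0.0563

Since Mercator area scale is 1/cos²φ, the true area equals the apparent area multiplied by cos²φ.
True area of plateau region: 141000 × cos²(73.2°) = 141000 × 0.08354 = 11780 km².
True area of salt flat: 223000 × cos²(14.3°) = 223000 × 0.9390 = 209400 km².
Ratio = 11780 / 209400 ≈ 0.0563.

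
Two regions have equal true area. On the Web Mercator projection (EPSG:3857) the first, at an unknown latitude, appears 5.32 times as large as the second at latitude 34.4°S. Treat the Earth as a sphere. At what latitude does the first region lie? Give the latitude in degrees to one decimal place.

69.0°

Mercator areal scale is sec²φ, so apparent-area ratio = sec²φ₁ / sec²φ₂ = cos²φ₂ / cos²φ₁.
cos²φ₂ / cos²φ₁ = 5.32  ⇒  cos φ₁ = cos 34.4° / √5.32 = 0.8251/2.307 = 0.3577.
φ₁ = arccos(0.3577) ≈ 69.0°.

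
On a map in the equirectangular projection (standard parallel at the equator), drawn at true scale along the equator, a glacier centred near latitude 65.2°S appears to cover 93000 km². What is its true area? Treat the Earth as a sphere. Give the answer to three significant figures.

For the equirectangular projection with φ₀ = 0 (plate carrée), h = 1 along meridians and k = sec φ along parallels.
Areal scale = h·k = 1 × sec φ; at 65.2°, h = 1.000, k = 2.384, so h·k = 2.384.
True area = apparent / (areal scale) = 93000 / 2.384 ≈ 39000 km².

39000 km²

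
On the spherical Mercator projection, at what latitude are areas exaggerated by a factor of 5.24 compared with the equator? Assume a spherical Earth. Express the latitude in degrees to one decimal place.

64.1°

Mercator areal scale is sec²φ.
sec²φ = 5.24  ⇒  cos²φ = 0.1908  ⇒  cos φ = 0.4369.
φ = arccos(0.4369) ≈ 64.1°.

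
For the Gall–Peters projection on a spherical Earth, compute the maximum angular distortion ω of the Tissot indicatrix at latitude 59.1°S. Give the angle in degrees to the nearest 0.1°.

The Gall–Peters projection is cylindrical equal-area with φ₀ = 45°. A cylindrical equal-area projection with standard parallel φ₀ has meridian scale h = cos φ / cos φ₀ and parallel scale k = cos φ₀ / cos φ (so areas are preserved, h·k = 1).
At 59.1°: h = 0.7263, k = 1.377; principal scales a = 1.377, b = 0.7263.
sin(ω/2) = (a − b)/(a + b) = 0.6507/2.103 = 0.3094, so ω = 2 arcsin(0.3094) ≈ 36.0°.

36.0°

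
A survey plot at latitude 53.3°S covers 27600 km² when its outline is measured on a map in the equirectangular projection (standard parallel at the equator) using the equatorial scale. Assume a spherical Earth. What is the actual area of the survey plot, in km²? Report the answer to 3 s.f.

16500 km²

For the equirectangular projection with φ₀ = 0 (plate carrée), h = 1 along meridians and k = sec φ along parallels.
Areal scale = h·k = 1 × sec φ; at 53.3°, h = 1.000, k = 1.673, so h·k = 1.673.
True area = apparent / (areal scale) = 27600 / 1.673 ≈ 16500 km².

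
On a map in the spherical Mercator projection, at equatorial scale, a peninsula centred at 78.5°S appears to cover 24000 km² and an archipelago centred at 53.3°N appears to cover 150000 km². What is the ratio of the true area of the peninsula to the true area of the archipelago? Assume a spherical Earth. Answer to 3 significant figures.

On Mercator the areal scale is sec²φ, so true area = apparent × cos²φ.
True area of peninsula: 24000 × cos²(78.5°) = 24000 × 0.03975 = 953.9 km².
True area of archipelago: 150000 × cos²(53.3°) = 150000 × 0.3572 = 53570 km².
Ratio = 953.9 / 53570 ≈ 0.0178.

0.0178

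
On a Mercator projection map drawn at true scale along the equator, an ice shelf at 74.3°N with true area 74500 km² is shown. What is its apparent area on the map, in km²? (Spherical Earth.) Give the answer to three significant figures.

For Mercator, h = k = sec φ (a conformal cylindrical projection has a single point scale, 1/cos φ).
Areal scale = k² = sec²φ = 1/cos²(74.3°) = 1/0.2706² = 13.66.
Apparent area = 74500 × 13.66 ≈ 1020000 km².

1020000 km²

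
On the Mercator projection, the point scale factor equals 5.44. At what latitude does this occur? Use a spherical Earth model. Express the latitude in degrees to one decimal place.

Mercator scale is k = sec φ = 1/cos φ.
1/cos φ = 5.44  ⇒  cos φ = 0.1838  ⇒  φ = arccos(0.1838) ≈ 79.4°.

79.4°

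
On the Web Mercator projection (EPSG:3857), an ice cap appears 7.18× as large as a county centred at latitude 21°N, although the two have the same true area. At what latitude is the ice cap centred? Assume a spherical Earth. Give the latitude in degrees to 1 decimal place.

On Mercator, (apparent₁)/(apparent₂) = sec²φ₁ / sec²φ₂ when true areas are equal.
cos²φ₂ / cos²φ₁ = 7.18  ⇒  cos φ₁ = cos 21° / √7.18 = 0.9336/2.680 = 0.3484.
φ₁ = arccos(0.3484) ≈ 69.6°.

69.6°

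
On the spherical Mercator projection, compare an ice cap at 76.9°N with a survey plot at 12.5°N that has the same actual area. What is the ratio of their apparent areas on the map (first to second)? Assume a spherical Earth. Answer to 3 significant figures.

18.6

Mercator is conformal with k = sec φ, so areal scale = k² = sec²φ.
At 76.9°: sec²(76.9°) = 1/0.2267² = 19.47.
At 12.5°: sec²(12.5°) = 1/0.9763² = 1.049.
Ratio = 19.47/1.049 = cos²(12.5°)/cos²(76.9°) ≈ 18.6.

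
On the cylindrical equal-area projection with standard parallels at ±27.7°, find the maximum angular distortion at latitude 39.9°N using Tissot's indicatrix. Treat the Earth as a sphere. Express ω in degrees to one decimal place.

Cylindrical equal-area (φ₀ = 27.7°): h = cos φ / cos 27.7° along meridians, k = cos 27.7° / cos φ along parallels; h·k = 1.
At 39.9°: h = 0.8665, k = 1.154; principal scales a = 1.154, b = 0.8665.
sin(ω/2) = (a − b)/(a + b) = 0.2876/2.021 = 0.1424, so ω = 2 arcsin(0.1424) ≈ 16.4°.

16.4°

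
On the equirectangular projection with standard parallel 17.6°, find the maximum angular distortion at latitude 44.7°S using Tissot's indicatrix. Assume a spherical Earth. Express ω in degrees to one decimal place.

16.8°

The equidistant cylindrical projection with φ₀ = 17.6° has h = 1 (meridians true) and k = cos φ₀ / cos φ along parallels.
At 44.7°: h = 1.000, k = 1.341; principal scales a = 1.341, b = 1.000.
sin(ω/2) = (a − b)/(a + b) = 0.3410/2.341 = 0.1457, so ω = 2 arcsin(0.1457) ≈ 16.8°.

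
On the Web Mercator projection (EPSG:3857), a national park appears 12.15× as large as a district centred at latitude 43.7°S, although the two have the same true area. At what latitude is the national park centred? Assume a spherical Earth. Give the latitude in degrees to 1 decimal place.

78.0°

Mercator areal scale is sec²φ, so apparent-area ratio = sec²φ₁ / sec²φ₂ = cos²φ₂ / cos²φ₁.
cos²φ₂ / cos²φ₁ = 12.15  ⇒  cos φ₁ = cos 43.7° / √12.15 = 0.7230/3.486 = 0.2074.
φ₁ = arccos(0.2074) ≈ 78.0°.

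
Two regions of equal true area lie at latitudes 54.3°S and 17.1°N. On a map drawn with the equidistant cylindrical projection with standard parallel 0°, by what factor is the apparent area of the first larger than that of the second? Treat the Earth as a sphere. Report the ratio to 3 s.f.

1.64

In the plate carrée (x = Rλ, y = Rφ), meridians are true-scale (h = 1) and parallels are stretched by k = sec φ.
Areal scale at 54.3°: h·k = 1.000 × 1.714 = 1.714.
Areal scale at 17.1°: h·k = 1.000 × 1.046 = 1.046.
Ratio = 1.714/1.046 ≈ 1.64.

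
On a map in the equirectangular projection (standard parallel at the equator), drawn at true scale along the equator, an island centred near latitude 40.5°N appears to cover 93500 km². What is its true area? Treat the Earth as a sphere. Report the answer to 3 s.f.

71100 km²

Plate carrée maps x = Rλ, y = Rφ. The meridian scale is h = 1 and the parallel scale is k = 1/cos φ = sec φ.
Areal scale = h·k = 1 × sec φ; at 40.5°, h = 1.000, k = 1.315, so h·k = 1.315.
True area = apparent / (areal scale) = 93500 / 1.315 ≈ 71100 km².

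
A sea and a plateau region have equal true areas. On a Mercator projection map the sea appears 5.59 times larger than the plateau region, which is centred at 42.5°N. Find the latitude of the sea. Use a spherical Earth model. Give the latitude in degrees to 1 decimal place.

71.8°

On Mercator, (apparent₁)/(apparent₂) = sec²φ₁ / sec²φ₂ when true areas are equal.
cos²φ₂ / cos²φ₁ = 5.59  ⇒  cos φ₁ = cos 42.5° / √5.59 = 0.7373/2.364 = 0.3118.
φ₁ = arccos(0.3118) ≈ 71.8°.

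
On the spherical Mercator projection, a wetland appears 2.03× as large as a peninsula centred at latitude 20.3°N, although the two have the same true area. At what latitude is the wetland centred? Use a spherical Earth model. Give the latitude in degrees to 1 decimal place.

For equal true areas on Mercator, apparent areas scale as sec²φ, so the ratio is cos²φ₂ / cos²φ₁.
cos²φ₂ / cos²φ₁ = 2.03  ⇒  cos φ₁ = cos 20.3° / √2.03 = 0.9379/1.425 = 0.6583.
φ₁ = arccos(0.6583) ≈ 48.8°.

48.8°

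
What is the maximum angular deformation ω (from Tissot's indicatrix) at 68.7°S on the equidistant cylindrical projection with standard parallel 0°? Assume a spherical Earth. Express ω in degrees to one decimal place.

In the plate carrée (x = Rλ, y = Rφ), meridians are true-scale (h = 1) and parallels are stretched by k = sec φ.
At 68.7°: h = 1.000, k = 2.753; principal scales a = 2.753, b = 1.000.
sin(ω/2) = (a − b)/(a + b) = 1.753/3.753 = 0.4671, so ω = 2 arcsin(0.4671) ≈ 55.7°.

55.7°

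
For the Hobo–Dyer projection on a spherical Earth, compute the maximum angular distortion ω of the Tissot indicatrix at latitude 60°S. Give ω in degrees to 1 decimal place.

The Hobo–Dyer projection is cylindrical equal-area with φ₀ = 37.5°. Cylindrical equal-area (φ₀ = 37.5°): h = cos φ / cos 37.5° along meridians, k = cos 37.5° / cos φ along parallels; h·k = 1.
At 60°: h = 0.6302, k = 1.587; principal scales a = 1.587, b = 0.6302.
sin(ω/2) = (a − b)/(a + b) = 0.9565/2.217 = 0.4314, so ω = 2 arcsin(0.4314) ≈ 51.1°.

51.1°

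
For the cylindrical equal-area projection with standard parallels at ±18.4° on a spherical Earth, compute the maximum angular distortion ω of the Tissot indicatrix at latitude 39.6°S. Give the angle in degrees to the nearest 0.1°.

23.7°

For cylindrical equal-area with standard parallel φ₀, h = cos φ / cos φ₀ and k = cos φ₀ / cos φ, so h·k = 1.
At 39.6°: h = 0.8120, k = 1.231; principal scales a = 1.231, b = 0.8120.
sin(ω/2) = (a − b)/(a + b) = 0.4195/2.044 = 0.2053, so ω = 2 arcsin(0.2053) ≈ 23.7°.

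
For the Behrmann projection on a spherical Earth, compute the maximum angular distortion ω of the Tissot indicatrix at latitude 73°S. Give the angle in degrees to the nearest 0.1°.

The Behrmann projection is cylindrical equal-area with φ₀ = 30°. A cylindrical equal-area projection with standard parallel φ₀ has meridian scale h = cos φ / cos φ₀ and parallel scale k = cos φ₀ / cos φ (so areas are preserved, h·k = 1).
At 73°: h = 0.3376, k = 2.962; principal scales a = 2.962, b = 0.3376.
sin(ω/2) = (a − b)/(a + b) = 2.624/3.300 = 0.7954, so ω = 2 arcsin(0.7954) ≈ 105.4°.

105.4°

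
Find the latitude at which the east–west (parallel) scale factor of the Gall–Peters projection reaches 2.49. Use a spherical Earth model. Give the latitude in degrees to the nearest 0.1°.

73.5°

Gall–Peters is a cylindrical equal-area projection with standard parallels at ±45°. Cylindrical equal-area (φ₀ = 45°): h = cos φ / cos 45° along meridians, k = cos 45° / cos φ along parallels; h·k = 1.
k = cos φ₀ / cos φ = 2.49  ⇒  cos φ = cos 45° / 2.49 = 0.2840.
φ = arccos(0.2840) ≈ 73.5°.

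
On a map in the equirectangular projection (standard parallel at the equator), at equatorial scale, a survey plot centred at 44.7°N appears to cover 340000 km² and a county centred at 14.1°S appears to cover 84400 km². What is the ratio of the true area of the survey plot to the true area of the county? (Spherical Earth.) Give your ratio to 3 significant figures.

2.95

On the plate carrée, areal scale = h·k = 1 × sec φ, so true area = apparent × cos φ.
True area of survey plot: 340000 × cos(44.7°) = 340000 × 0.7108 = 241700 km².
True area of county: 84400 × cos(14.1°) = 84400 × 0.9699 = 81860 km².
Ratio = 241700 / 81860 ≈ 2.95.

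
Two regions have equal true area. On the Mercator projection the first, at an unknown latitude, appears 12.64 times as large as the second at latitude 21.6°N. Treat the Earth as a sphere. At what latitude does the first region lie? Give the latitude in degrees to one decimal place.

For equal true areas on Mercator, apparent areas scale as sec²φ, so the ratio is cos²φ₂ / cos²φ₁.
cos²φ₂ / cos²φ₁ = 12.64  ⇒  cos φ₁ = cos 21.6° / √12.64 = 0.9298/3.555 = 0.2615.
φ₁ = arccos(0.2615) ≈ 74.8°.

74.8°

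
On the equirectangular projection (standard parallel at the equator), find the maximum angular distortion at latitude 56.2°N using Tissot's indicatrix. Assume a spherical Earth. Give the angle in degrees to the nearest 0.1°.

Plate carrée maps x = Rλ, y = Rφ. The meridian scale is h = 1 and the parallel scale is k = 1/cos φ = sec φ.
At 56.2°: h = 1.000, k = 1.798; principal scales a = 1.798, b = 1.000.
sin(ω/2) = (a − b)/(a + b) = 0.7976/2.798 = 0.2851, so ω = 2 arcsin(0.2851) ≈ 33.1°.

33.1°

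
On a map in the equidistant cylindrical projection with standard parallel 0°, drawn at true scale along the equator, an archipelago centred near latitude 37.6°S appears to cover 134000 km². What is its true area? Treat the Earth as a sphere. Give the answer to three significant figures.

106000 km²

Plate carrée maps x = Rλ, y = Rφ. The meridian scale is h = 1 and the parallel scale is k = 1/cos φ = sec φ.
Areal scale = h·k = 1 × sec φ; at 37.6°, h = 1.000, k = 1.262, so h·k = 1.262.
True area = apparent / (areal scale) = 134000 / 1.262 ≈ 106000 km².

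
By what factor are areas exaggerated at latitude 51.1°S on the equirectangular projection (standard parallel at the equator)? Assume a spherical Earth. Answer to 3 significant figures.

For the equirectangular projection with φ₀ = 0 (plate carrée), h = 1 along meridians and k = sec φ along parallels.
Areal scale = h·k = 1 × sec φ; at 51.1°, h = 1.000, k = 1.592, so h·k = 1.592.

1.59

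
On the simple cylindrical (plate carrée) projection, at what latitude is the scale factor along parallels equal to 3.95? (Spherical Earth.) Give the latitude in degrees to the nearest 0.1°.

Plate carrée: h = 1, k = sec φ along parallels.
sec φ = 3.95  ⇒  cos φ = 0.2532  ⇒  φ ≈ 75.3°.

75.3°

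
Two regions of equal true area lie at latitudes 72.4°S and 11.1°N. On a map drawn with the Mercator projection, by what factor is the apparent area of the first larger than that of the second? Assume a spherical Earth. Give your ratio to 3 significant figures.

Mercator areal scale is sec²φ.
At 72.4°: sec²(72.4°) = 1/0.3024² = 10.94.
At 11.1°: sec²(11.1°) = 1/0.9813² = 1.038.
Ratio = 10.94/1.038 = cos²(11.1°)/cos²(72.4°) ≈ 10.5.

10.5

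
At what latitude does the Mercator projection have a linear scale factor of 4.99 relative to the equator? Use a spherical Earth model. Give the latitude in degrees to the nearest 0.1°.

78.4°

Mercator scale is k = sec φ = 1/cos φ.
1/cos φ = 4.99  ⇒  cos φ = 0.2004  ⇒  φ = arccos(0.2004) ≈ 78.4°.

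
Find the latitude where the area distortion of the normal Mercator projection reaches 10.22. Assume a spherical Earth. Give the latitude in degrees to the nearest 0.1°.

Mercator areal scale is sec²φ.
sec²φ = 10.22  ⇒  cos²φ = 0.09785  ⇒  cos φ = 0.3128.
φ = arccos(0.3128) ≈ 71.8°.

71.8°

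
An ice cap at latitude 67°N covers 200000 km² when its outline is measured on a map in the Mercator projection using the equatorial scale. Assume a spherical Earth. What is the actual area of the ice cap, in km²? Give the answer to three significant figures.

30500 km²

For Mercator, h = k = sec φ (a conformal cylindrical projection has a single point scale, 1/cos φ).
Areal scale = k² = sec²φ = 1/cos²(67°) = 1/0.3907² = 6.550.
True area = apparent / (areal scale) = 200000 / 6.550 ≈ 30500 km².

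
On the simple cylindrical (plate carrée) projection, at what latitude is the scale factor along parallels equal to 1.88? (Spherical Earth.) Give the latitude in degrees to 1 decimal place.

Plate carrée: h = 1, k = sec φ along parallels.
sec φ = 1.88  ⇒  cos φ = 0.5319  ⇒  φ ≈ 57.9°.

57.9°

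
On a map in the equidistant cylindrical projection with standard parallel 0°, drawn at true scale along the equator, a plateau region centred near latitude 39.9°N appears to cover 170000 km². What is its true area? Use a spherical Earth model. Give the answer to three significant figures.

Plate carrée maps x = Rλ, y = Rφ. The meridian scale is h = 1 and the parallel scale is k = 1/cos φ = sec φ.
Areal scale = h·k = 1 × sec φ; at 39.9°, h = 1.000, k = 1.304, so h·k = 1.304.
True area = apparent / (areal scale) = 170000 / 1.304 ≈ 130000 km².

130000 km²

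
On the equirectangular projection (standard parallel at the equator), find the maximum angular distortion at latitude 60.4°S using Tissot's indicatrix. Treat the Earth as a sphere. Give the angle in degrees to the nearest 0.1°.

In the plate carrée (x = Rλ, y = Rφ), meridians are true-scale (h = 1) and parallels are stretched by k = sec φ.
At 60.4°: h = 1.000, k = 2.025; principal scales a = 2.025, b = 1.000.
sin(ω/2) = (a − b)/(a + b) = 1.025/3.025 = 0.3387, so ω = 2 arcsin(0.3387) ≈ 39.6°.

39.6°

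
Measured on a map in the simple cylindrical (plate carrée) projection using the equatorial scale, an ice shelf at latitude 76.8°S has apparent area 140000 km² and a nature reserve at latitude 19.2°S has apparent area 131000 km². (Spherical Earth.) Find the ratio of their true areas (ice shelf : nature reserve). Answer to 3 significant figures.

Plate carrée has h = 1 and k = sec φ, giving areal scale sec φ; true area = (apparent area) · cos φ.
True area of ice shelf: 140000 × cos(76.8°) = 140000 × 0.2284 = 31970 km².
True area of nature reserve: 131000 × cos(19.2°) = 131000 × 0.9444 = 123700 km².
Ratio = 31970 / 123700 ≈ 0.258.

0.258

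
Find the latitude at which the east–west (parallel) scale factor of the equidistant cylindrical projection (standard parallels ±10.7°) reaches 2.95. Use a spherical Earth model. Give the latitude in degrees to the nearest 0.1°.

The equidistant cylindrical projection with φ₀ = 10.7° has h = 1 (meridians true) and k = cos φ₀ / cos φ along parallels.
k = cos φ₀ / cos φ = 2.95  ⇒  cos φ = cos 10.7° / 2.95 = 0.3331.
φ = arccos(0.3331) ≈ 70.5°.

70.5°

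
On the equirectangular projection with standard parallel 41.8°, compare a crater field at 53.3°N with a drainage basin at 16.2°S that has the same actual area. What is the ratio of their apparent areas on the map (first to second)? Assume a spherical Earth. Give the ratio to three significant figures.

1.61

In the equirectangular projection with standard parallel φ₀ = 41.8° (x = Rλ cos φ₀, y = Rφ), meridians are true-scale (h = 1) and the parallel scale is k = cos φ₀ / cos φ.
Areal scale at 53.3°: h·k = 1.000 × 1.247 = 1.247.
Areal scale at 16.2°: h·k = 1.000 × 0.7763 = 0.7763.
Ratio = 1.247/0.7763 ≈ 1.61.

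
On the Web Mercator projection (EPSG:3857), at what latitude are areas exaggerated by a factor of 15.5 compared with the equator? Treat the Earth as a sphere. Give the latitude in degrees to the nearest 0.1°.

75.3°

Mercator areal scale is sec²φ.
sec²φ = 15.5  ⇒  cos²φ = 0.06452  ⇒  cos φ = 0.2540.
φ = arccos(0.2540) ≈ 75.3°.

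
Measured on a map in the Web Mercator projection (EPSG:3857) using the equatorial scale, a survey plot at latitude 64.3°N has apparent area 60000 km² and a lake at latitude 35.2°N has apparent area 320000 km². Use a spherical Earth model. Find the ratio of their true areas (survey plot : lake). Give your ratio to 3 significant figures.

On Mercator the areal scale is sec²φ, so true area = apparent × cos²φ.
True area of survey plot: 60000 × cos²(64.3°) = 60000 × 0.1881 = 11280 km².
True area of lake: 320000 × cos²(35.2°) = 320000 × 0.6677 = 213700 km².
Ratio = 11280 / 213700 ≈ 0.0528.

0.0528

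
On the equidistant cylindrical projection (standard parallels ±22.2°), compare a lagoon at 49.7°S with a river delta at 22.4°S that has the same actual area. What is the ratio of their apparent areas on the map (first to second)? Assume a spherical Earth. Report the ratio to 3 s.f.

1.43

With standard parallel φ₀ = 22.2°, the equirectangular projection gives x = Rλ cos φ₀, y = Rφ, so h = 1 and k = cos 22.2° / cos φ.
Areal scale at 49.7°: h·k = 1.000 × 1.431 = 1.431.
Areal scale at 22.4°: h·k = 1.000 × 1.001 = 1.001.
Ratio = 1.431/1.001 ≈ 1.43.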